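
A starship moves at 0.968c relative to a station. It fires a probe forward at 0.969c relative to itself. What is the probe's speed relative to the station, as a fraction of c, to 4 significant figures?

u ≈ 0.9995c

Relativistic velocity addition: u = (u' + v)/(1 + u'v/c²)
= (0.969 + 0.968)/(1 + 0.969×0.968) = 1.937/1.93799 = 0.9995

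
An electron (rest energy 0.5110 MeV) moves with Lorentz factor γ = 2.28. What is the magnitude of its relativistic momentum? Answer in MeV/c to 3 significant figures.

β = √(1 − 1/γ²) = √(1 − 1/2.28²) = 0.89868
p = γβm₀c = 2.28 × 0.89868 × 0.5110 MeV/c = 1.05 MeV/c

p ≈ 1.05 MeV/c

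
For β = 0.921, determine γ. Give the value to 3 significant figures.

γ = 1/√(1 − β²) = 1/√(1 − 0.921²) = 1/√(0.15176) = 2.57

γ ≈ 2.57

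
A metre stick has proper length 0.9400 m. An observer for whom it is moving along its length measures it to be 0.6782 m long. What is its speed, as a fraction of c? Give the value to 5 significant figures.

β ≈ 0.69243

γ = L₀/L = 0.9400/0.6782 = 1.386022
β = √(1 − 1/γ²) = 0.69243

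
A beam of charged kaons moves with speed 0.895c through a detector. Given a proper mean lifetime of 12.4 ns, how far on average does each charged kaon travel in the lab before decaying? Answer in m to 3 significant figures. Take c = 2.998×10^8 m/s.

γ = 1/√(1 − 0.895²) = 2.2418
Dilated lifetime: Δt = γτ₀ = 2.2418 × 12.4 ns = 27.799 ns
d = vΔt = 0.895c × 27.799 ns = 2.6832×10^8 m/s × 2.7799×10^-8 s = 7.46 m

d ≈ 7.46 m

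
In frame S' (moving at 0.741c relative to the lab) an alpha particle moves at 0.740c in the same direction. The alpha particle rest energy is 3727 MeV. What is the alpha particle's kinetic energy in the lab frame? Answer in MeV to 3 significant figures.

u_lab = (0.740 + 0.741)/(1 + 0.740×0.741) = 0.956508
γ = 1/√(1 − 0.956508²) = 3.4281
K = (γ − 1)m₀c² = (3.4281 − 1) × 3727 = 2.4281 × 3727 = 9050 MeV

K ≈ 9050 MeV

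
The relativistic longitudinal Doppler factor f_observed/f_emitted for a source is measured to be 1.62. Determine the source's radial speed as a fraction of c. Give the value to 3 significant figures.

f_obs/f_src = √((1+β)/(1−β)) = 1.62  ⇒  (1+β)/(1−β) = 2.6244
β = |1 − D²|/(1 + D²) = |1 − 2.6244|/(1 + 2.6244) = 0.448

β ≈ 0.448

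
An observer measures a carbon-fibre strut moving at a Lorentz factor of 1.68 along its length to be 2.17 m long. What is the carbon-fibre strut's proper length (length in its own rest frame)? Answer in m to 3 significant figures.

γ = 1.68 (given)
L₀ = γL = 1.68 × 2.17 = 3.65 m

L₀ ≈ 3.65 m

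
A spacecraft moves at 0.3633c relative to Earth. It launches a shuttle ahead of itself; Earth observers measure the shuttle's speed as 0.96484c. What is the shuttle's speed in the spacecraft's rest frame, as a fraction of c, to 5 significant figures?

u' ≈ 0.92620c

Inverse velocity addition: u' = (u − v)/(1 − uv/c²)
= (0.96484 − 0.3633)/(1 − 0.96484×0.3633) = 0.60154/0.6494736 = 0.92620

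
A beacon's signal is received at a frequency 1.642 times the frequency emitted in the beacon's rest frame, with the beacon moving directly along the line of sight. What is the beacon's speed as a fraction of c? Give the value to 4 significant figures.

f_obs/f_src = √((1+β)/(1−β)) = 1.642  ⇒  (1+β)/(1−β) = 2.69616
β = |1 − D²|/(1 + D²) = |1 − 2.69616|/(1 + 2.69616) = 0.4589

β ≈ 0.4589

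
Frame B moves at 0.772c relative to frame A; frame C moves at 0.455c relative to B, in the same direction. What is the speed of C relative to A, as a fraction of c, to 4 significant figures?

Compose boost 2: (0.455 + 0.772)/(1 + 0.455×0.772) = 1.227/1.35126 = 0.9080

u ≈ 0.9080c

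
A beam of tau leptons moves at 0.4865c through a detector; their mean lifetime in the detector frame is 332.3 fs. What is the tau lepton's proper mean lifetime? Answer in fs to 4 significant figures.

τ₀ ≈ 290.3 fs

γ = 1/√(1 − 0.4865²) = 1.14458
Proper time: τ₀ = Δt/γ = 332.3/1.14458 = 290.3 fs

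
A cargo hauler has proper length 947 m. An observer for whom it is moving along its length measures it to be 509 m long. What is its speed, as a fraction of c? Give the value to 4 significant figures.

γ = L₀/L = 947/509 = 1.86051
β = √(1 − 1/γ²) = 0.8433

β ≈ 0.8433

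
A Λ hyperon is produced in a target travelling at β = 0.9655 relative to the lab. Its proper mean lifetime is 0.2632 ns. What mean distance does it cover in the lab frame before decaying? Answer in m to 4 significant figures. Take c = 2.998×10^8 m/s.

d ≈ 0.2926 m

γ = 1/√(1 − 0.9655²) = 3.84020
Dilated lifetime: Δt = γτ₀ = 3.84020 × 0.2632 ns = 1.01074 ns
d = vΔt = 0.9655c × 1.01074 ns = 2.89457×10^8 m/s × 1.01074×10^-9 s = 0.2926 m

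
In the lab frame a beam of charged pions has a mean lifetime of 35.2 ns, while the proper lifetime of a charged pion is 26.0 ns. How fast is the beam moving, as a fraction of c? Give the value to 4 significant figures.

β ≈ 0.6741

γ = Δt/τ₀ = 35.2/26.0 = 1.35385
β = √(1 − 1/γ²) = √(1 − 1/1.35385²) = 0.6741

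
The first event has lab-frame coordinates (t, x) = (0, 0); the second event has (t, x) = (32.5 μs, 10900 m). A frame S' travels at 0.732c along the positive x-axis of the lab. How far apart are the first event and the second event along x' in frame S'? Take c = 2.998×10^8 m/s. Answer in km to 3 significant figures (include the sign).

γ = 1/√(1 − 0.732²) = 1.4678
Δx' = γ(Δx − vΔt) = 1.4678 × (10900 m − 0.732×(2.998×10^8 m/s)×32.5×10^-6 s)
= 1.4678 × (3767.8 m) = 5.53 km

Δx' ≈ 5.53 km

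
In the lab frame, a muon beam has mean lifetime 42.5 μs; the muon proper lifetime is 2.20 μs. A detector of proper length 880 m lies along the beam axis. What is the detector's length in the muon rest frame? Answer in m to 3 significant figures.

Time dilation ⇒ γ = Δt/τ₀ = 42.5/2.20 = 19.318
Length contraction: L = L₀/γ = 880/19.318 = 45.6 m

L ≈ 45.6 m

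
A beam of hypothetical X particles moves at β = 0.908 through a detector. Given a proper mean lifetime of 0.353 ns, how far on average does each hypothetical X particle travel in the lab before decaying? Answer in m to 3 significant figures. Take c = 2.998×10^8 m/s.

d ≈ 0.229 m

γ = 1/√(1 − 0.908²) = 2.3868
Dilated lifetime: Δt = γτ₀ = 2.3868 × 0.353 ns = 0.84254 ns
d = vΔt = 0.908c × 0.84254 ns = 2.7222×10^8 m/s × 8.4254×10^-10 s = 0.229 m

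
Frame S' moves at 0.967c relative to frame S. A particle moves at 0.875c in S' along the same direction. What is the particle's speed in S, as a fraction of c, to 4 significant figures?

u ≈ 0.9978c

Relativistic velocity addition: u = (u' + v)/(1 + u'v/c²)
= (0.875 + 0.967)/(1 + 0.875×0.967) = 1.842/1.84613 = 0.9978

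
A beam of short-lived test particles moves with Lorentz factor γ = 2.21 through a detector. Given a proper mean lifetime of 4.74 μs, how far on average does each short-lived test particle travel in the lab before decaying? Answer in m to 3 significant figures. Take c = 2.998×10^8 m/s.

β = √(1 − 1/γ²) = √(1 − 1/2.21²) = 0.89177
Dilated lifetime: Δt = γτ₀ = 2.21 × 4.74 μs = 10.475 μs
d = vΔt = 0.89177c × 10.475 μs = 2.6735×10^8 m/s × 1.0475×10^-5 s = 2800 m

d ≈ 2800 m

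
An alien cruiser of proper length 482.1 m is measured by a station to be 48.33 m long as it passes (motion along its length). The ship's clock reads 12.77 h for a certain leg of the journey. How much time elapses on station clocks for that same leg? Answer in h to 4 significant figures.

Length contraction ⇒ γ = L₀/L = 482.1/48.33 = 9.97517
Time dilation: Δt = γτ₀ = 9.97517 × 12.77 h = 127.4 h

Δt ≈ 127.4 h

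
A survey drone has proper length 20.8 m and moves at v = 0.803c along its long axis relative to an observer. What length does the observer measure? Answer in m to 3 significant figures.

L ≈ 12.4 m

γ = 1/√(1 − 0.803²) = 1.6779
Length contraction: L = L₀/γ = 20.8/1.6779 = 12.4 m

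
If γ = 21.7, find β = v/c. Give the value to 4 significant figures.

β = √(1 − 1/γ²) = √(1 − 1/21.7²) = √(0.997876) = 0.9989

β ≈ 0.9989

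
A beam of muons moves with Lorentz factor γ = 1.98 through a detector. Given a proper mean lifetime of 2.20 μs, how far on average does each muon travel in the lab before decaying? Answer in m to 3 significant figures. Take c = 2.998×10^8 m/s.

d ≈ 1130 m

β = √(1 − 1/γ²) = √(1 − 1/1.98²) = 0.86309
Dilated lifetime: Δt = γτ₀ = 1.98 × 2.20 μs = 4.3560 μs
d = vΔt = 0.86309c × 4.3560 μs = 2.5875×10^8 m/s × 4.3560×10^-6 s = 1130 m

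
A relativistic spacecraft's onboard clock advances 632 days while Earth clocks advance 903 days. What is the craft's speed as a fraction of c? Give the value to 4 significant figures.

γ = Δt/τ₀ = 903/632 = 1.42880
β = √(1 − 1/γ²) = √(1 − 1/1.42880²) = 0.7143

β ≈ 0.7143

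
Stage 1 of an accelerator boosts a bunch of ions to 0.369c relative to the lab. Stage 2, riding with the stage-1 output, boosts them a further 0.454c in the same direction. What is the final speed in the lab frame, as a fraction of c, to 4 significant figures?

u ≈ 0.7049c

Compose boost 2: (0.454 + 0.369)/(1 + 0.454×0.369) = 0.8230/1.16753 = 0.7049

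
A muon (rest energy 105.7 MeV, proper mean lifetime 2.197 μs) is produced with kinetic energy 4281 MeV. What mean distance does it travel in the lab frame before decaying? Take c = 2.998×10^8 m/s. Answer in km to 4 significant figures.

γ = 1 + K/(m₀c²) = 1 + 4281/105.7 = 41.5014
β = √(1 − 1/γ²) = 0.999710
Dilated lifetime: γτ₀ = 41.5014 × 2.197 μs = 91.1786 μs
d = βc·γτ₀ = 0.999710 × (2.998×10^8 m/s) × 9.11786×10^-5 s = 27.33 km

d ≈ 27.33 km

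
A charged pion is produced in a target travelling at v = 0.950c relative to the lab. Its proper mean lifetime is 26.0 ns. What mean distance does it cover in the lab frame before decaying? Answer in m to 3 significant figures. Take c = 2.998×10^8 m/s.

γ = 1/√(1 − 0.950²) = 3.2026
Dilated lifetime: Δt = γτ₀ = 3.2026 × 26.0 ns = 83.267 ns
d = vΔt = 0.950c × 83.267 ns = 2.8481×10^8 m/s × 8.3267×10^-8 s = 23.7 m

d ≈ 23.7 m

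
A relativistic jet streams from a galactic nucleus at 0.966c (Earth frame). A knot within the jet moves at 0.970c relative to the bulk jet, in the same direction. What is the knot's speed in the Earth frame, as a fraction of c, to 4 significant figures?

Relativistic velocity addition: u = (u' + v)/(1 + u'v/c²)
= (0.970 + 0.966)/(1 + 0.970×0.966) = 1.936/1.93702 = 0.9995

u ≈ 0.9995c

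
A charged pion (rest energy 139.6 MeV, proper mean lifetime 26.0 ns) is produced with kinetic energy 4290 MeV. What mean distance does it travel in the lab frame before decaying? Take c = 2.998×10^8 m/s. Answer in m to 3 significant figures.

γ = 1 + K/(m₀c²) = 1 + 4290/139.6 = 31.731
β = √(1 − 1/γ²) = 0.99950
Dilated lifetime: γτ₀ = 31.731 × 26.0 ns = 825.00 ns
d = βc·γτ₀ = 0.99950 × (2.998×10^8 m/s) × 8.2500×10^-7 s = 247 m

d ≈ 247 m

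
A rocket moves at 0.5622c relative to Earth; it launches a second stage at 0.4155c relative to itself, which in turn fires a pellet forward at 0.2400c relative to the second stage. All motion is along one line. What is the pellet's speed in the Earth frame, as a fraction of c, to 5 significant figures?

Compose boost 2: (0.4155 + 0.5622)/(1 + 0.4155×0.5622) = 0.97770/1.233594 = 0.7925622
Compose boost 3: (0.2400 + 0.7925622)/(1 + 0.2400×0.7925622) = 1.032562/1.190215 = 0.86754

u ≈ 0.86754c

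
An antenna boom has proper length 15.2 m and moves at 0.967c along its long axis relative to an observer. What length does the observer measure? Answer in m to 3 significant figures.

γ = 1/√(1 − 0.967²) = 3.9250
Length contraction: L = L₀/γ = 15.2/3.9250 = 3.87 m

L ≈ 3.87 m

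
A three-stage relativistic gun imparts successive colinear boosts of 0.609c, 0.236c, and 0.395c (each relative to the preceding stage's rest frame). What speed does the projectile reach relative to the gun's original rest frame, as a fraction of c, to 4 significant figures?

Compose boost 2: (0.236 + 0.609)/(1 + 0.236×0.609) = 0.8450/1.14372 = 0.738815
Compose boost 3: (0.395 + 0.738815)/(1 + 0.395×0.738815) = 1.13381/1.29183 = 0.8777

u ≈ 0.8777c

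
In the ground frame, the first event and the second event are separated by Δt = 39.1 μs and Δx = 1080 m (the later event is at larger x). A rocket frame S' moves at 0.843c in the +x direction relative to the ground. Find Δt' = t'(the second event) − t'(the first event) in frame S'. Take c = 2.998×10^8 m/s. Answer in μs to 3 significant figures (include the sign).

γ = 1/√(1 − 0.843²) = 1.8590
Δt' = γ(Δt − vΔx/c²) = 1.8590 × (39.1 μs − 0.843×1080 m / (2.998×10^8 m/s))
= 1.8590 × (36.063 μs) = 67.0 μs

Δt' ≈ 67.0 μs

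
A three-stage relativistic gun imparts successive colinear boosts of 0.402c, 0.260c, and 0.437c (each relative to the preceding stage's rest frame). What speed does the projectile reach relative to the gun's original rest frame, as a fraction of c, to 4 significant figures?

Compose boost 2: (0.260 + 0.402)/(1 + 0.260×0.402) = 0.6620/1.10452 = 0.599355
Compose boost 3: (0.437 + 0.599355)/(1 + 0.437×0.599355) = 1.03636/1.26192 = 0.8213

u ≈ 0.8213c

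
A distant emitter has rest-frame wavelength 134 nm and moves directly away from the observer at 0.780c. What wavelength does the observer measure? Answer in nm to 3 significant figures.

Relativistic Doppler: λ_obs = λ_src √((1+β)/(1−β))
= 134 × √(1.7800/0.22000) = 134 × 2.8445 = 381 nm

λ_obs ≈ 381 nm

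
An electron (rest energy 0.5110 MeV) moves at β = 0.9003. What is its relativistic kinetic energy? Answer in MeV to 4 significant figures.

K ≈ 0.6630 MeV

γ = 1/√(1 − 0.9003²) = 2.29742
K = (γ − 1)m₀c² = (2.29742 − 1) × 0.5110 MeV = 1.29742 × 0.5110 MeV = 0.6630 MeV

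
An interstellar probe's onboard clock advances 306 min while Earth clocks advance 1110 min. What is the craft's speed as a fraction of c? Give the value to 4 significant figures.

β ≈ 0.9613

γ = Δt/τ₀ = 1110/306 = 3.62745
β = √(1 − 1/γ²) = √(1 − 1/3.62745²) = 0.9613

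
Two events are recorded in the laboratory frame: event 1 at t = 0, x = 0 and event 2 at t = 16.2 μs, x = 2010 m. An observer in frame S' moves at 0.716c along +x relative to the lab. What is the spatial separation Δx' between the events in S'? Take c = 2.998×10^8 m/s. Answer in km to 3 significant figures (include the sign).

Δx' ≈ -2.10 km

γ = 1/√(1 − 0.716²) = 1.4325
Δx' = γ(Δx − vΔt) = 1.4325 × (2010 m − 0.716×(2.998×10^8 m/s)×16.2×10^-6 s)
= 1.4325 × (-1467.4 m) = -2.10 km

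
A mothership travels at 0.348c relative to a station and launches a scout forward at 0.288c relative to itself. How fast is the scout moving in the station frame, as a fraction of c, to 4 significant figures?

Compose boost 2: (0.288 + 0.348)/(1 + 0.288×0.348) = 0.6360/1.10022 = 0.5781

u ≈ 0.5781c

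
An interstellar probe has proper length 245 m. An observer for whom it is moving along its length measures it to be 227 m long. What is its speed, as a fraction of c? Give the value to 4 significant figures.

γ = L₀/L = 245/227 = 1.07930
β = √(1 − 1/γ²) = 0.3762

β ≈ 0.3762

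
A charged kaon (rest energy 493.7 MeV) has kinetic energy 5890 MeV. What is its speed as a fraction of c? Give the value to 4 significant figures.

γ = 1 + K/(m₀c²) = 1 + 5890/493.7 = 12.9303
β = √(1 − 1/γ²) = 0.9970

β ≈ 0.9970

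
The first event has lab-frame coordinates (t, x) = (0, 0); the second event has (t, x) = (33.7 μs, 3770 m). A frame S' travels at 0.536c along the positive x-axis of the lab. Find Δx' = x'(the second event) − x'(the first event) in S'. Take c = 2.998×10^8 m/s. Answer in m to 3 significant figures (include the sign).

γ = 1/√(1 − 0.536²) = 1.1845
Δx' = γ(Δx − vΔt) = 1.1845 × (3770 m − 0.536×(2.998×10^8 m/s)×33.7×10^-6 s)
= 1.1845 × (-1645.3 m) = -1950 m

Δx' ≈ -1950 m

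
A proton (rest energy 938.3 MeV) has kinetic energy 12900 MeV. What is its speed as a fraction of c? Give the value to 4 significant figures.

β ≈ 0.9977

γ = 1 + K/(m₀c²) = 1 + 12900/938.3 = 14.7483
β = √(1 − 1/γ²) = 0.9977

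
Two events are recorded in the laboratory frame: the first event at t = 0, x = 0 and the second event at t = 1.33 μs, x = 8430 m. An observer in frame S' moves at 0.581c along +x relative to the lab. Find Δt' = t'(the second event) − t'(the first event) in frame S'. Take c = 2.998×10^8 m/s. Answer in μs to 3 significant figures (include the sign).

γ = 1/√(1 − 0.581²) = 1.2286
Δt' = γ(Δt − vΔx/c²) = 1.2286 × (1.33 μs − 0.581×8430 m / (2.998×10^8 m/s))
= 1.2286 × (-15.007 μs) = -18.4 μs

Δt' ≈ -18.4 μs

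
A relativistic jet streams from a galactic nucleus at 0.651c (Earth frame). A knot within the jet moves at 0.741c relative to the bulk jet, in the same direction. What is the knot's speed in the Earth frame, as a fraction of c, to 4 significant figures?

Relativistic velocity addition: u = (u' + v)/(1 + u'v/c²)
= (0.741 + 0.651)/(1 + 0.741×0.651) = 1.392/1.48239 = 0.9390

u ≈ 0.9390c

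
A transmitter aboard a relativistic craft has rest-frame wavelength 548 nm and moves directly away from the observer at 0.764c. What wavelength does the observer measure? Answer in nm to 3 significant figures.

λ_obs ≈ 1500 nm

Relativistic Doppler: λ_obs = λ_src √((1+β)/(1−β))
= 548 × √(1.7640/0.23600) = 548 × 2.7340 = 1500 nm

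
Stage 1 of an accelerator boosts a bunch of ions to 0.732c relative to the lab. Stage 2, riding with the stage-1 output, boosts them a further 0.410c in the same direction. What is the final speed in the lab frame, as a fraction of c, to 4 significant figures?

u ≈ 0.8784c

Compose boost 2: (0.410 + 0.732)/(1 + 0.410×0.732) = 1.142/1.30012 = 0.8784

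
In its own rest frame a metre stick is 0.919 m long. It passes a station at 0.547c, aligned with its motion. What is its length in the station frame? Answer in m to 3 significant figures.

L ≈ 0.769 m

γ = 1/√(1 − 0.547²) = 1.1946
Length contraction: L = L₀/γ = 0.919/1.1946 = 0.769 m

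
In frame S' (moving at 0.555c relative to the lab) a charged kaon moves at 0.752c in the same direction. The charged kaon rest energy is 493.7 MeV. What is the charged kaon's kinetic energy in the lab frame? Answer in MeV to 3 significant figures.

u_lab = (0.752 + 0.555)/(1 + 0.752×0.555) = 0.922137
γ = 1/√(1 − 0.922137²) = 2.5849
K = (γ − 1)m₀c² = (2.5849 − 1) × 493.7 = 1.5849 × 493.7 = 782 MeV

K ≈ 782 MeV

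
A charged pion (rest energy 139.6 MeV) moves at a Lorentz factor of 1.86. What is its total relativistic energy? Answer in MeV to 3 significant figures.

γ = 1.86 (given)
E = γm₀c² = 1.86 × 139.6 MeV = 260 MeV

E ≈ 260 MeV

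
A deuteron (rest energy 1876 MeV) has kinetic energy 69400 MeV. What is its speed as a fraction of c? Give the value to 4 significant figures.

γ = 1 + K/(m₀c²) = 1 + 69400/1876 = 37.9936
β = √(1 − 1/γ²) = 0.9997

β ≈ 0.9997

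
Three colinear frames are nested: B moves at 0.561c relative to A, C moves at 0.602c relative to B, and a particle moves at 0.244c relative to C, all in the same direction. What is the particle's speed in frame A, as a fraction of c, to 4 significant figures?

Compose boost 2: (0.602 + 0.561)/(1 + 0.602×0.561) = 1.163/1.33772 = 0.869388
Compose boost 3: (0.244 + 0.869388)/(1 + 0.244×0.869388) = 1.11339/1.21213 = 0.9185

u ≈ 0.9185c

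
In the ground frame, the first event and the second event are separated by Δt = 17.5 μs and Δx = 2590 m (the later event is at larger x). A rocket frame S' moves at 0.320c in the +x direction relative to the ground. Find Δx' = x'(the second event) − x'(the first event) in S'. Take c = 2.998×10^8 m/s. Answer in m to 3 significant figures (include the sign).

γ = 1/√(1 − 0.320²) = 1.0555
Δx' = γ(Δx − vΔt) = 1.0555 × (2590 m − 0.320×(2.998×10^8 m/s)×17.5×10^-6 s)
= 1.0555 × (911.12 m) = 962 m

Δx' ≈ 962 m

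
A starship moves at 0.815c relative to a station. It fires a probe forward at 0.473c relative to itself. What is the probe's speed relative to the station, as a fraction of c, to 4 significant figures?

u ≈ 0.9296c

Relativistic velocity addition: u = (u' + v)/(1 + u'v/c²)
= (0.473 + 0.815)/(1 + 0.473×0.815) = 1.288/1.38549 = 0.9296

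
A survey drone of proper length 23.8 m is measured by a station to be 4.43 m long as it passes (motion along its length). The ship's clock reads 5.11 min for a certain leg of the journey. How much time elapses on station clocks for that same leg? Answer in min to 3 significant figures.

Δt ≈ 27.5 min

Length contraction ⇒ γ = L₀/L = 23.8/4.43 = 5.3725
Time dilation: Δt = γτ₀ = 5.3725 × 5.11 min = 27.5 min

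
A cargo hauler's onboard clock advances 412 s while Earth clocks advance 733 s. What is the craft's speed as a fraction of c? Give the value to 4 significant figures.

β ≈ 0.8271

γ = Δt/τ₀ = 733/412 = 1.77913
β = √(1 − 1/γ²) = √(1 − 1/1.77913²) = 0.8271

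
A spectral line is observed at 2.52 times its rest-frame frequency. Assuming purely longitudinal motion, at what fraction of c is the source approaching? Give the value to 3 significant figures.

β ≈ 0.728

f_obs/f_src = √((1+β)/(1−β)) = 2.52  ⇒  (1+β)/(1−β) = 6.3504
β = |1 − D²|/(1 + D²) = |1 − 6.3504|/(1 + 6.3504) = 0.728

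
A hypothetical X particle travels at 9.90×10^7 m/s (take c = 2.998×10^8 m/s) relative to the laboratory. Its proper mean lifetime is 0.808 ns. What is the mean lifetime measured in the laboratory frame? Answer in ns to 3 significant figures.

β = v/c = 9.90×10^7 / 2.998×10^8 = 0.33022
γ = 1/√(1 − 0.33022²) = 1.0594
Time dilation: Δt = γτ₀ = 1.0594 × 0.808 ns = 0.856 ns

Δt ≈ 0.856 ns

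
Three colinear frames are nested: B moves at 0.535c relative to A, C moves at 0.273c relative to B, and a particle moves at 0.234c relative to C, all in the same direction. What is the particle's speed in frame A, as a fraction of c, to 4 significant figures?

u ≈ 0.8060c

Compose boost 2: (0.273 + 0.535)/(1 + 0.273×0.535) = 0.8080/1.14606 = 0.705027
Compose boost 3: (0.234 + 0.705027)/(1 + 0.234×0.705027) = 0.939027/1.16498 = 0.8060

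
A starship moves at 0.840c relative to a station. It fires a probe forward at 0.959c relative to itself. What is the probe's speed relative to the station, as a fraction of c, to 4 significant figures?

Relativistic velocity addition: u = (u' + v)/(1 + u'v/c²)
= (0.959 + 0.840)/(1 + 0.959×0.840) = 1.799/1.80556 = 0.9964

u ≈ 0.9964c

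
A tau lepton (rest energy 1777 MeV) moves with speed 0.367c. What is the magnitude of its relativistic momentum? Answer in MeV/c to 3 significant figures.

γ = 1/√(1 − 0.367²) = 1.0750
p = γβm₀c = 1.0750 × 0.367 × 1777 MeV/c = 701 MeV/c

p ≈ 701 MeV/c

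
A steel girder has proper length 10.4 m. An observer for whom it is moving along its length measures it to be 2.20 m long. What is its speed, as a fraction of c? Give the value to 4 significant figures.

β ≈ 0.9774

γ = L₀/L = 10.4/2.20 = 4.72727
β = √(1 − 1/γ²) = 0.9774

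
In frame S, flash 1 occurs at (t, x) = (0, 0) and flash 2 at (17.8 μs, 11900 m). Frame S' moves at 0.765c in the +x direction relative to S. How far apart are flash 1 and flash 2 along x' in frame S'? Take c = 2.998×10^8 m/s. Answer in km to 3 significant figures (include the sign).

γ = 1/√(1 − 0.765²) = 1.5527
Δx' = γ(Δx − vΔt) = 1.5527 × (11900 m − 0.765×(2.998×10^8 m/s)×17.8×10^-6 s)
= 1.5527 × (7817.6 m) = 12.1 km

Δx' ≈ 12.1 km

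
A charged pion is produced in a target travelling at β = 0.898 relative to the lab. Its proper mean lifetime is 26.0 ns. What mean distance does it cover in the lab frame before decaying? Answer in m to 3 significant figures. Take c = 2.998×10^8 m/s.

d ≈ 15.9 m

γ = 1/√(1 − 0.898²) = 2.2728
Dilated lifetime: Δt = γτ₀ = 2.2728 × 26.0 ns = 59.092 ns
d = vΔt = 0.898c × 59.092 ns = 2.6922×10^8 m/s × 5.9092×10^-8 s = 15.9 m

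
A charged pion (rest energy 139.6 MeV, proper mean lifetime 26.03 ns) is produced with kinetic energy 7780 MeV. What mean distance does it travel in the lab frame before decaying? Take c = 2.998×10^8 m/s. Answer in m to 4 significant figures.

γ = 1 + K/(m₀c²) = 1 + 7780/139.6 = 56.7307
β = √(1 − 1/γ²) = 0.999845
Dilated lifetime: γτ₀ = 56.7307 × 26.03 ns = 1476.70 ns
d = βc·γτ₀ = 0.999845 × (2.998×10^8 m/s) × 1.47670×10^-6 s = 442.6 m

d ≈ 442.6 m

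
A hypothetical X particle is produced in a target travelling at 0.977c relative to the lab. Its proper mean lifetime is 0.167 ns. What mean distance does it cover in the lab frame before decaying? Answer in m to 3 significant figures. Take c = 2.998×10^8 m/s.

γ = 1/√(1 − 0.977²) = 4.6896
Dilated lifetime: Δt = γτ₀ = 4.6896 × 0.167 ns = 0.78316 ns
d = vΔt = 0.977c × 0.78316 ns = 2.9290×10^8 m/s × 7.8316×10^-10 s = 0.229 m

d ≈ 0.229 m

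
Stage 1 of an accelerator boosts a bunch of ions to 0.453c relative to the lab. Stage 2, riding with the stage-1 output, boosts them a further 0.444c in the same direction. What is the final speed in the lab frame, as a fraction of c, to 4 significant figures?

Compose boost 2: (0.444 + 0.453)/(1 + 0.444×0.453) = 0.8970/1.20113 = 0.7468

u ≈ 0.7468c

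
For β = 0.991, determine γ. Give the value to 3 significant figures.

γ = 1/√(1 − β²) = 1/√(1 − 0.991²) = 1/√(0.017919) = 7.47

γ ≈ 7.47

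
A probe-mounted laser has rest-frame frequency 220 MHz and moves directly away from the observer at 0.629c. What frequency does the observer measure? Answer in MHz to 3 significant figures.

Relativistic Doppler: f_obs = f_src √((1−β)/(1+β))
= 220 × √(0.37100/1.6290) = 220 × 0.47723 = 105 MHz

f_obs ≈ 105 MHz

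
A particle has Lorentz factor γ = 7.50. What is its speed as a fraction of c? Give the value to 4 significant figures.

β = √(1 − 1/γ²) = √(1 − 1/7.50²) = √(0.982222) = 0.9911

β ≈ 0.9911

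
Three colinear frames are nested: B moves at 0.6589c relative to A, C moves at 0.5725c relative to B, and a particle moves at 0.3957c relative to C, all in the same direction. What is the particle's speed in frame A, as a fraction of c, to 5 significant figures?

u ≈ 0.95274c

Compose boost 2: (0.5725 + 0.6589)/(1 + 0.5725×0.6589) = 1.2314/1.377220 = 0.8941199
Compose boost 3: (0.3957 + 0.8941199)/(1 + 0.3957×0.8941199) = 1.289820/1.353803 = 0.95274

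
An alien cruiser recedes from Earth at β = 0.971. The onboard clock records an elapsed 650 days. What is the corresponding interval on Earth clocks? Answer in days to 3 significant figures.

γ = 1/√(1 − 0.971²) = 4.1827
Time dilation: Δt = γτ₀ = 4.1827 × 650 days = 2720 days

Δt ≈ 2720 days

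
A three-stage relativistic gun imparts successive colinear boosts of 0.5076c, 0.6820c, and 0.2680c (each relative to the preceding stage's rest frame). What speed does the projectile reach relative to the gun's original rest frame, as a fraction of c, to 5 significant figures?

u ≈ 0.93116c

Compose boost 2: (0.6820 + 0.5076)/(1 + 0.6820×0.5076) = 1.1896/1.346183 = 0.8836836
Compose boost 3: (0.2680 + 0.8836836)/(1 + 0.2680×0.8836836) = 1.151684/1.236827 = 0.93116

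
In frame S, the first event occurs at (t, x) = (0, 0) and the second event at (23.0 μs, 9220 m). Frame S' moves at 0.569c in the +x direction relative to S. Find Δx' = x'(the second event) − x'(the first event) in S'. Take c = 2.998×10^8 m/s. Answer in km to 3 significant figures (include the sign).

γ = 1/√(1 − 0.569²) = 1.2160
Δx' = γ(Δx − vΔt) = 1.2160 × (9220 m − 0.569×(2.998×10^8 m/s)×23.0×10^-6 s)
= 1.2160 × (5296.5 m) = 6.44 km

Δx' ≈ 6.44 km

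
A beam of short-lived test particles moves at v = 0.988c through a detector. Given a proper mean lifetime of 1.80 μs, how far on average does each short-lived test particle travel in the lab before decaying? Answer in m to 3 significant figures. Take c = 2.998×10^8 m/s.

γ = 1/√(1 − 0.988²) = 6.4744
Dilated lifetime: Δt = γτ₀ = 6.4744 × 1.80 μs = 11.654 μs
d = vΔt = 0.988c × 11.654 μs = 2.9620×10^8 m/s × 1.1654×10^-5 s = 3450 m

d ≈ 3450 m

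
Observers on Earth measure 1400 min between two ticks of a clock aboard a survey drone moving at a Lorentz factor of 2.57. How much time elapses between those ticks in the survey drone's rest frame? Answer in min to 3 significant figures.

τ₀ ≈ 545 min

γ = 2.57 (given)
Proper time: τ₀ = Δt/γ = 1400/2.57 = 545 min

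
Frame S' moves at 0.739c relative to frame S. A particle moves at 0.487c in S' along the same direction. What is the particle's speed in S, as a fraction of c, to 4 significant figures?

Relativistic velocity addition: u = (u' + v)/(1 + u'v/c²)
= (0.487 + 0.739)/(1 + 0.487×0.739) = 1.226/1.35989 = 0.9015

u ≈ 0.9015c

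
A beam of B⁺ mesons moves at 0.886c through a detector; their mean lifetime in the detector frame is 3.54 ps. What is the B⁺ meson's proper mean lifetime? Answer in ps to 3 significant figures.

γ = 1/√(1 − 0.886²) = 2.1566
Proper time: τ₀ = Δt/γ = 3.54/2.1566 = 1.64 ps

τ₀ ≈ 1.64 ps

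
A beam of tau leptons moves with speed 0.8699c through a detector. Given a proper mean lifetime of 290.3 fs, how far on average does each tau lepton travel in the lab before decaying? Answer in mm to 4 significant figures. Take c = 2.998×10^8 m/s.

γ = 1/√(1 − 0.8699²) = 2.02746
Dilated lifetime: Δt = γτ₀ = 2.02746 × 290.3 fs = 588.571 fs
d = vΔt = 0.8699c × 588.571 fs = 2.60796×10^8 m/s × 5.88571×10^-13 s = 0.1535 mm

d ≈ 0.1535 mm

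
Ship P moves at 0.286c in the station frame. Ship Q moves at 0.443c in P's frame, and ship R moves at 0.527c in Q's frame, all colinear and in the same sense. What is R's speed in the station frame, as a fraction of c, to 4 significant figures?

u ≈ 0.8755c

Compose boost 2: (0.443 + 0.286)/(1 + 0.443×0.286) = 0.7290/1.12670 = 0.647023
Compose boost 3: (0.527 + 0.647023)/(1 + 0.527×0.647023) = 1.17402/1.34098 = 0.8755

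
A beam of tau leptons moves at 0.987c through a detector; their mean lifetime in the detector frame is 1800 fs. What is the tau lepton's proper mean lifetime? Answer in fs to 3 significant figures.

γ = 1/√(1 − 0.987²) = 6.2220
Proper time: τ₀ = Δt/γ = 1800/6.2220 = 289 fs

τ₀ ≈ 289 fs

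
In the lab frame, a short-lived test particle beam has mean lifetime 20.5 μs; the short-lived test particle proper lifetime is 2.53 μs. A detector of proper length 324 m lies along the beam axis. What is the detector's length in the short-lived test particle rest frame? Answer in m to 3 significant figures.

Time dilation ⇒ γ = Δt/τ₀ = 20.5/2.53 = 8.1028
Length contraction: L = L₀/γ = 324/8.1028 = 40.0 m

L ≈ 40.0 m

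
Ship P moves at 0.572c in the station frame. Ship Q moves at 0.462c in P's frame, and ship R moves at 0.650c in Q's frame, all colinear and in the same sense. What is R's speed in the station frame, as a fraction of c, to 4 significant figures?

u ≈ 0.9584c

Compose boost 2: (0.462 + 0.572)/(1 + 0.462×0.572) = 1.034/1.26426 = 0.817867
Compose boost 3: (0.650 + 0.817867)/(1 + 0.650×0.817867) = 1.46787/1.53161 = 0.9584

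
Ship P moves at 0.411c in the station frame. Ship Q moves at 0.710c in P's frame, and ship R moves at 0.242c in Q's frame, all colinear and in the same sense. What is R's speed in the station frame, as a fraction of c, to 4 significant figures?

Compose boost 2: (0.710 + 0.411)/(1 + 0.710×0.411) = 1.121/1.29181 = 0.867775
Compose boost 3: (0.242 + 0.867775)/(1 + 0.242×0.867775) = 1.10977/1.21000 = 0.9172

u ≈ 0.9172c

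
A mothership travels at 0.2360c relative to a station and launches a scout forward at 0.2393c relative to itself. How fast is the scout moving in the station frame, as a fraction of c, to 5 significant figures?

u ≈ 0.44989c

Compose boost 2: (0.2393 + 0.2360)/(1 + 0.2393×0.2360) = 0.47530/1.056475 = 0.44989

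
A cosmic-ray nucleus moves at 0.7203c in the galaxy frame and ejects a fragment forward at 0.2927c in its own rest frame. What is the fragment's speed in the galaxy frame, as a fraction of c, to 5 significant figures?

Compose boost 2: (0.2927 + 0.7203)/(1 + 0.2927×0.7203) = 1.0130/1.210832 = 0.83661

u ≈ 0.83661c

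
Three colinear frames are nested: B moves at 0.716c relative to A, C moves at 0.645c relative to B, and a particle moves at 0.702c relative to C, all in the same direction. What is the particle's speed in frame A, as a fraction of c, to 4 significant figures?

Compose boost 2: (0.645 + 0.716)/(1 + 0.645×0.716) = 1.361/1.46182 = 0.931031
Compose boost 3: (0.702 + 0.931031)/(1 + 0.702×0.931031) = 1.63303/1.65358 = 0.9876

u ≈ 0.9876c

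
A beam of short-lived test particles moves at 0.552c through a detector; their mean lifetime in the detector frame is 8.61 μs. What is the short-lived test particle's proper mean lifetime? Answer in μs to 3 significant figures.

γ = 1/√(1 − 0.552²) = 1.1993
Proper time: τ₀ = Δt/γ = 8.61/1.1993 = 7.18 μs

τ₀ ≈ 7.18 μs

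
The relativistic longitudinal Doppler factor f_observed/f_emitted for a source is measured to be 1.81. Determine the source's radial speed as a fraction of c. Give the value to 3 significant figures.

β ≈ 0.532

f_obs/f_src = √((1+β)/(1−β)) = 1.81  ⇒  (1+β)/(1−β) = 3.2761
β = |1 − D²|/(1 + D²) = |1 − 3.2761|/(1 + 3.2761) = 0.532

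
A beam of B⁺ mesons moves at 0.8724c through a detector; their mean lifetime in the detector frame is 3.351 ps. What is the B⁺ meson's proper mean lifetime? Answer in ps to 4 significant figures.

τ₀ ≈ 1.638 ps

γ = 1/√(1 − 0.8724²) = 2.04586
Proper time: τ₀ = Δt/γ = 3.351/2.04586 = 1.638 ps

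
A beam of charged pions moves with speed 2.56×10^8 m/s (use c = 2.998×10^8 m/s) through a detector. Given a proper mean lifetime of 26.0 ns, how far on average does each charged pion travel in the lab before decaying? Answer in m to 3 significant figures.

β = v/c = 2.56×10^8 / 2.998×10^8 = 0.85390
γ = 1/√(1 − 0.85390²) = 1.9215
Dilated lifetime: Δt = γτ₀ = 1.9215 × 26.0 ns = 49.958 ns
d = vΔt = 0.85390c × 49.958 ns = 2.5600×10^8 m/s × 4.9958×10^-8 s = 12.8 m

d ≈ 12.8 m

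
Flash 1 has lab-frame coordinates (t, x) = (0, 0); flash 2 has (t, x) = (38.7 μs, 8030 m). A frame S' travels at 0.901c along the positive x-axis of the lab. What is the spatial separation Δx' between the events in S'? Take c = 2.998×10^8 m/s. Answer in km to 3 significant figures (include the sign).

γ = 1/√(1 − 0.901²) = 2.3051
Δx' = γ(Δx − vΔt) = 2.3051 × (8030 m − 0.901×(2.998×10^8 m/s)×38.7×10^-6 s)
= 2.3051 × (-2423.6 m) = -5.59 km

Δx' ≈ -5.59 km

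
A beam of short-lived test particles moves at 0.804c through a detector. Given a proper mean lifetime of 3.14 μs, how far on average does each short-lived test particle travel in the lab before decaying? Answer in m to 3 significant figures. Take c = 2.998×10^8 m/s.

γ = 1/√(1 − 0.804²) = 1.6817
Dilated lifetime: Δt = γτ₀ = 1.6817 × 3.14 μs = 5.2806 μs
d = vΔt = 0.804c × 5.2806 μs = 2.4104×10^8 m/s × 5.2806×10^-6 s = 1270 m

d ≈ 1270 m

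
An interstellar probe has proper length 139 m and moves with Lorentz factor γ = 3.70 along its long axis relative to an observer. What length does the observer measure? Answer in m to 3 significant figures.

γ = 3.70 (given)
Length contraction: L = L₀/γ = 139/3.70 = 37.6 m

L ≈ 37.6 m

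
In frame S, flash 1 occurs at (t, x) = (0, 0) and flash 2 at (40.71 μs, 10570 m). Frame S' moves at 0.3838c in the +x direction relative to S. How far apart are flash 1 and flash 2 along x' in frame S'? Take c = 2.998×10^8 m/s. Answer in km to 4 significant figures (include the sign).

γ = 1/√(1 − 0.3838²) = 1.08294
Δx' = γ(Δx − vΔt) = 1.08294 × (10570 m − 0.3838×(2.998×10^8 m/s)×40.71×10^-6 s)
= 1.08294 × (5885.78 m) = 6.374 km

Δx' ≈ 6.374 km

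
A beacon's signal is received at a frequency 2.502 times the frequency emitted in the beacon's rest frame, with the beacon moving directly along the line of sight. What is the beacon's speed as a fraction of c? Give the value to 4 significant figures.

f_obs/f_src = √((1+β)/(1−β)) = 2.502  ⇒  (1+β)/(1−β) = 6.26000
β = |1 − D²|/(1 + D²) = |1 − 6.26000|/(1 + 6.26000) = 0.7245

β ≈ 0.7245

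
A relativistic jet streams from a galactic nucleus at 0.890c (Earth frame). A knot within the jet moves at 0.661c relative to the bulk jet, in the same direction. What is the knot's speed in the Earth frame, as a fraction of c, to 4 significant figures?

u ≈ 0.9765c

Relativistic velocity addition: u = (u' + v)/(1 + u'v/c²)
= (0.661 + 0.890)/(1 + 0.661×0.890) = 1.551/1.58829 = 0.9765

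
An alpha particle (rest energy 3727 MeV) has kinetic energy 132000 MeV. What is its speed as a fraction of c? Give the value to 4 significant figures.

γ = 1 + K/(m₀c²) = 1 + 132000/3727 = 36.4172
β = √(1 − 1/γ²) = 0.9996

β ≈ 0.9996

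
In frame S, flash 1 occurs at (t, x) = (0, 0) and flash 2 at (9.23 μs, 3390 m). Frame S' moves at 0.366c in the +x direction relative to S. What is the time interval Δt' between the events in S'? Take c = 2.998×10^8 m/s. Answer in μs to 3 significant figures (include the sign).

Δt' ≈ 5.47 μs

γ = 1/√(1 − 0.366²) = 1.0746
Δt' = γ(Δt − vΔx/c²) = 1.0746 × (9.23 μs − 0.366×3390 m / (2.998×10^8 m/s))
= 1.0746 × (5.0914 μs) = 5.47 μs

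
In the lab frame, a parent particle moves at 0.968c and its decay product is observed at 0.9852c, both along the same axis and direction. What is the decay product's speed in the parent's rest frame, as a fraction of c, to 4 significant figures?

Inverse velocity addition: u' = (u − v)/(1 − uv/c²)
= (0.9852 − 0.968)/(1 − 0.9852×0.968) = 0.01720/0.0463264 = 0.3713

u' ≈ 0.3713c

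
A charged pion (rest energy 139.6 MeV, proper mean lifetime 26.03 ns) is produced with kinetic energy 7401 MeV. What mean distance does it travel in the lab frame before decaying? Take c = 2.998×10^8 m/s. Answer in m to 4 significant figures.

d ≈ 421.5 m

γ = 1 + K/(m₀c²) = 1 + 7401/139.6 = 54.0158
β = √(1 − 1/γ²) = 0.999829
Dilated lifetime: γτ₀ = 54.0158 × 26.03 ns = 1406.03 ns
d = βc·γτ₀ = 0.999829 × (2.998×10^8 m/s) × 1.40603×10^-6 s = 421.5 m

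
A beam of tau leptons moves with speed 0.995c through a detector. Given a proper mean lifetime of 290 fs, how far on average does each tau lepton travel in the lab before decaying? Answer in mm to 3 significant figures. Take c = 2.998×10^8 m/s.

d ≈ 0.866 mm

γ = 1/√(1 − 0.995²) = 10.013
Dilated lifetime: Δt = γτ₀ = 10.013 × 290 fs = 2903.6 fs
d = vΔt = 0.995c × 2903.6 fs = 2.9830×10^8 m/s × 2.9036×10^-12 s = 0.866 mm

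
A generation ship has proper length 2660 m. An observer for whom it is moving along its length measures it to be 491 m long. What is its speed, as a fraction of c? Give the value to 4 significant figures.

γ = L₀/L = 2660/491 = 5.41752
β = √(1 − 1/γ²) = 0.9828

β ≈ 0.9828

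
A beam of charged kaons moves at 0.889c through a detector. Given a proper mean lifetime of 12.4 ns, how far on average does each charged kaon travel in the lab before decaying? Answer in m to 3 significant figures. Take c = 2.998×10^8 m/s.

γ = 1/√(1 − 0.889²) = 2.1838
Dilated lifetime: Δt = γτ₀ = 2.1838 × 12.4 ns = 27.080 ns
d = vΔt = 0.889c × 27.080 ns = 2.6652×10^8 m/s × 2.7080×10^-8 s = 7.22 m

d ≈ 7.22 m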